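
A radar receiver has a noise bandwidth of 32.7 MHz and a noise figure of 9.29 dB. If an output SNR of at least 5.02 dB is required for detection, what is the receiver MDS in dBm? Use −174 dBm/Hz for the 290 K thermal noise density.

−84.5 dBm

Sensitivity = −174 + 10 log₁₀(B) + NF + SNR_min
= −174 + 75.15 + 9.29 + 5.02
= −84.54 dBm → −84.5 dBm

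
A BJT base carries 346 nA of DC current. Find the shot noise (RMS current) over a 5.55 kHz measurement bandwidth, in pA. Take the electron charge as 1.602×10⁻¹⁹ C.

24.8 pA

I_n = √(2qI·B)
2qI·B = 2 × 1.602×10⁻¹⁹ × 3.46×10⁻⁷ × 5.55×10³ = 6.15×10⁻²² A²
I_n = √(6.15×10⁻²²) = 2.48×10⁻¹¹ A = 24.8 pA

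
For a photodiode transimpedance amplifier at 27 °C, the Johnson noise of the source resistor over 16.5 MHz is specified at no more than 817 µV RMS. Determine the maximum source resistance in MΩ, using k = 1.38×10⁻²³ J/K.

T = 27 °C + 273.15 = 300.15 K
Johnson–Nyquist: V_n = √(4kTRB) ⇒ R = V_n² / (4kTB)
4kTB = 4 × 1.38×10⁻²³ × 300.15 × 1.65×10⁷ = 2.73×10⁻¹³
R = (8.17×10⁻⁴)² / 2.73×10⁻¹³ = 2.44×10⁶ Ω = 2.44 MΩ

2.44 MΩ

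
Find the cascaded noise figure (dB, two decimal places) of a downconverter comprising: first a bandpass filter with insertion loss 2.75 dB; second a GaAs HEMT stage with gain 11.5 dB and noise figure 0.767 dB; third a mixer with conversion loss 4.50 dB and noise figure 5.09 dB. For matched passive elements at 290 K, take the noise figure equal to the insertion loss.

4.06 dB

Convert to linear (a loss of L dB is a gain of −L dB): F_i = 10^(NF_i/10), G_i = 10^(G_i,dB/10)
  Stage 1: F_1 = 10^(2.75/10) = 1.884, G_1 = 10^(−2.75/10) = 0.5309
  Stage 2: F_2 = 10^(0.767/10) = 1.193, G_2 = 10^(11.5/10) = 14.13
  Stage 3: F_3 = 10^(5.09/10) = 3.228, G_3 = 10^(−4.50/10) = 0.3548
Friis cascade:
  F = 1.884 + (1.193 − 1)/0.5309 + (3.228 − 1)/7.499 = 2.545
NF = 10 log₁₀(2.545) = 4.06 dB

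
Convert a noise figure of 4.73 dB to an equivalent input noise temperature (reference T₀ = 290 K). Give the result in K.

572 K

F = 10^(4.73/10) = 2.97167
T_e = (F − 1)·T₀ = (2.97167 − 1) × 290 = 572 K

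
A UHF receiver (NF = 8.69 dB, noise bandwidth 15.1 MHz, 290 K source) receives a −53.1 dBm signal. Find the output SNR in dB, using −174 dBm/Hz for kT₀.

Noise floor: N = −174 + 10 log₁₀(B) + NF
10 log₁₀(1.51×10⁷) = 71.79 dB
N = −174 + 71.79 + 8.69 = −93.52 dBm
SNR = P_sig − N = −53.1 − (−93.52) = 40.42 dB → 40.4 dB

40.4 dB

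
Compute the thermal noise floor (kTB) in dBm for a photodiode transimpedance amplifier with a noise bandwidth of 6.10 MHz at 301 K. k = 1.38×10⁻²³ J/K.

−106.0 dBm

P_n = kTB = 1.38×10⁻²³ × 301 × 6.10×10⁶ = 2.53×10⁻¹⁴ W
In dBm: 10 log₁₀(2.53×10⁻¹⁴ / 10⁻³) = −106.0 dBm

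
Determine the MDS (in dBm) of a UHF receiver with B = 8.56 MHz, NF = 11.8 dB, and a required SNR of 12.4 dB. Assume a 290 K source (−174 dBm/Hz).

−80.5 dBm

Sensitivity = −174 + 10 log₁₀(B) + NF + SNR_min
= −174 + 69.32 + 11.8 + 12.4
= −80.48 dBm → −80.5 dBm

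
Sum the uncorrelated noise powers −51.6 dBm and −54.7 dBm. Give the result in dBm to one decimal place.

−49.9 dBm

Convert to linear, add, convert back:
P₁ = 6.92×10⁻⁹ W, P₂ = 3.39×10⁻⁹ W
P_tot = 1.03×10⁻⁸ W → 10 log₁₀(P_tot / 10⁻³) = −49.9 dBm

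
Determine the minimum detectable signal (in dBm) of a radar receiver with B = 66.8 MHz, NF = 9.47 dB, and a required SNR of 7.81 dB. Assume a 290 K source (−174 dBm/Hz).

−78.5 dBm

Sensitivity = −174 + 10 log₁₀(B) + NF + SNR_min
= −174 + 78.25 + 9.47 + 7.81
= −78.47 dBm → −78.5 dBm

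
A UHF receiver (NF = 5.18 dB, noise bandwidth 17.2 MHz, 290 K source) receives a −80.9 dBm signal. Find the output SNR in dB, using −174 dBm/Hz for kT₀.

Noise floor: N = −174 + 10 log₁₀(B) + NF
10 log₁₀(1.72×10⁷) = 72.36 dB
N = −174 + 72.36 + 5.18 = −96.46 dBm
SNR = P_sig − N = −80.9 − (−96.46) = 15.56 dB → 15.6 dB

15.6 dB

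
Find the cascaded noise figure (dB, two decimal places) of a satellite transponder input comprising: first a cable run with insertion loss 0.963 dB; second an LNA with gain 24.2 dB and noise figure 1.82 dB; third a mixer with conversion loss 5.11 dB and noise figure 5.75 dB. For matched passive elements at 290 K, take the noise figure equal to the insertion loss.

Convert to linear (a loss of L dB is a gain of −L dB): F_i = 10^(NF_i/10), G_i = 10^(G_i,dB/10)
  Stage 1: F_1 = 10^(0.963/10) = 1.248, G_1 = 10^(−0.963/10) = 0.8011
  Stage 2: F_2 = 10^(1.82/10) = 1.521, G_2 = 10^(24.2/10) = 263.0
  Stage 3: F_3 = 10^(5.75/10) = 3.758, G_3 = 10^(−5.11/10) = 0.3083
Friis cascade:
  F = 1.248 + (1.521 − 1)/0.8011 + (3.758 − 1)/210.7 = 1.911
NF = 10 log₁₀(1.911) = 2.81 dB

2.81 dB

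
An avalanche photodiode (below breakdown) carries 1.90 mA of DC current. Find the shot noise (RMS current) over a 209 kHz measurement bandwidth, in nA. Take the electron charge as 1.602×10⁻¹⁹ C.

I_n = √(2qI·B)
2qI·B = 2 × 1.602×10⁻¹⁹ × 1.90×10⁻³ × 2.09×10⁵ = 1.27×10⁻¹⁶ A²
I_n = √(1.27×10⁻¹⁶) = 1.13×10⁻⁸ A = 11.3 nA

11.3 nA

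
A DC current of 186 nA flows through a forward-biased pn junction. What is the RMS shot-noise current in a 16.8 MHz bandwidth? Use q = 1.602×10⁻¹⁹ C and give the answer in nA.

1.00 nA

I_n = √(2qI·B)
2qI·B = 2 × 1.602×10⁻¹⁹ × 1.86×10⁻⁷ × 1.68×10⁷ = 1.00×10⁻¹⁸ A²
I_n = √(1.00×10⁻¹⁸) = 1.00×10⁻⁹ A = 1.00 nA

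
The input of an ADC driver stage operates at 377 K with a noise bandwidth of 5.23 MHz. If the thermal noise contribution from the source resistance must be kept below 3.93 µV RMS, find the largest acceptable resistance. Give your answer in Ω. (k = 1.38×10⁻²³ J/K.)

Johnson–Nyquist: V_n = √(4kTRB) ⇒ R = V_n² / (4kTB)
4kTB = 4 × 1.38×10⁻²³ × 377 × 5.23×10⁶ = 1.09×10⁻¹³
R = (3.93×10⁻⁶)² / 1.09×10⁻¹³ = 1.42×10² Ω = 142 Ω

142 Ω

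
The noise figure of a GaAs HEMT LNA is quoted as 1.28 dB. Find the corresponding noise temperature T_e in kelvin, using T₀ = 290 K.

99.4 K

F = 10^(1.28/10) = 1.34276
T_e = (F − 1)·T₀ = (1.34276 − 1) × 290 = 99.4 K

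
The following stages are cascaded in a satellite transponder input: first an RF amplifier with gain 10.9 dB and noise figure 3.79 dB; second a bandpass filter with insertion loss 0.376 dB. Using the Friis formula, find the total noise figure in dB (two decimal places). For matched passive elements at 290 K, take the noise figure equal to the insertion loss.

Convert to linear (a loss of L dB is a gain of −L dB): F_i = 10^(NF_i/10), G_i = 10^(G_i,dB/10)
  Stage 1: F_1 = 10^(3.79/10) = 2.393, G_1 = 10^(10.9/10) = 12.30
  Stage 2: F_2 = 10^(0.376/10) = 1.090, G_2 = 10^(−0.376/10) = 0.9171
Friis cascade:
  F = 2.393 + (1.090 − 1)/12.30 = 2.401
NF = 10 log₁₀(2.401) = 3.80 dB

3.80 dB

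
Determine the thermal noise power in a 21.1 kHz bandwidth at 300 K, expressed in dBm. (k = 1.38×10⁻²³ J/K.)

P_n = kTB = 1.38×10⁻²³ × 300 × 2.11×10⁴ = 8.74×10⁻¹⁷ W
In dBm: 10 log₁₀(8.74×10⁻¹⁷ / 10⁻³) = −130.6 dBm

−130.6 dBm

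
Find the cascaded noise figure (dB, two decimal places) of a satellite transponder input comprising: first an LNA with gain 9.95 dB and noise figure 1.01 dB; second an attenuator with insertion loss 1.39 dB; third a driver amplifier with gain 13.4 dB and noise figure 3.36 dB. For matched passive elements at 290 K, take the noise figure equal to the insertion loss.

Convert to linear (a loss of L dB is a gain of −L dB): F_i = 10^(NF_i/10), G_i = 10^(G_i,dB/10)
  Stage 1: F_1 = 10^(1.01/10) = 1.262, G_1 = 10^(9.95/10) = 9.886
  Stage 2: F_2 = 10^(1.39/10) = 1.377, G_2 = 10^(−1.39/10) = 0.7261
  Stage 3: F_3 = 10^(3.36/10) = 2.168, G_3 = 10^(13.4/10) = 21.88
Friis cascade:
  F = 1.262 + (1.377 − 1)/9.886 + (2.168 − 1)/7.178 = 1.463
NF = 10 log₁₀(1.463) = 1.65 dB

1.65 dB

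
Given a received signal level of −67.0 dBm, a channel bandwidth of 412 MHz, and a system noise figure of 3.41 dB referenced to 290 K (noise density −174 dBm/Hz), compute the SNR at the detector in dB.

17.4 dB

Noise floor: N = −174 + 10 log₁₀(B) + NF
10 log₁₀(4.12×10⁸) = 86.15 dB
N = −174 + 86.15 + 3.41 = −84.44 dBm
SNR = P_sig − N = −67.0 − (−84.44) = 17.44 dB → 17.4 dB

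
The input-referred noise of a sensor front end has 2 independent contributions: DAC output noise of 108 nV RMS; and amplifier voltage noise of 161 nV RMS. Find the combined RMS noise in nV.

Uncorrelated sources add in power (mean-square): V_tot = √(ΣV_i²)
V_tot = √[(1.08×10⁻⁷)² + (1.61×10⁻⁷)²] = 1.94×10⁻⁷ V = 194 nV

194 nV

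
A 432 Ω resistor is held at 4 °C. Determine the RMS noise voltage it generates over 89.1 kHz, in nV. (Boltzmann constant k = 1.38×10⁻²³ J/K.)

T = 4 °C + 273.15 = 277.15 K
V_n = √(4kTRB)
4kTRB = 4 × 1.38×10⁻²³ × 277.15 × 4.32×10² × 8.91×10⁴ = 5.89×10⁻¹³ V²
V_n = √(5.89×10⁻¹³) = 7.67×10⁻⁷ V = 767 nV

767 nV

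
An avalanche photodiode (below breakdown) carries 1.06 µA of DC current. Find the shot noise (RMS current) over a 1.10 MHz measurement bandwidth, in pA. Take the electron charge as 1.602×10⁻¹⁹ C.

I_n = √(2qI·B)
2qI·B = 2 × 1.602×10⁻¹⁹ × 1.06×10⁻⁶ × 1.10×10⁶ = 3.74×10⁻¹⁹ A²
I_n = √(3.74×10⁻¹⁹) = 6.11×10⁻¹⁰ A = 611 pA

611 pA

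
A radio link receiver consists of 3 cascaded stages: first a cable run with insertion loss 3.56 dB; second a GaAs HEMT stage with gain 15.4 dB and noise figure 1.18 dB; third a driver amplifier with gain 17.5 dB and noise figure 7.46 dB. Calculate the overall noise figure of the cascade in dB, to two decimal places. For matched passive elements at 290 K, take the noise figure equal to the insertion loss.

5.16 dB

Convert to linear (a loss of L dB is a gain of −L dB): F_i = 10^(NF_i/10), G_i = 10^(G_i,dB/10)
  Stage 1: F_1 = 10^(3.56/10) = 2.270, G_1 = 10^(−3.56/10) = 0.4406
  Stage 2: F_2 = 10^(1.18/10) = 1.312, G_2 = 10^(15.4/10) = 34.67
  Stage 3: F_3 = 10^(7.46/10) = 5.572, G_3 = 10^(17.5/10) = 56.23
Friis cascade:
  F = 2.270 + (1.312 − 1)/0.4406 + (5.572 − 1)/15.28 = 3.278
NF = 10 log₁₀(3.278) = 5.16 dB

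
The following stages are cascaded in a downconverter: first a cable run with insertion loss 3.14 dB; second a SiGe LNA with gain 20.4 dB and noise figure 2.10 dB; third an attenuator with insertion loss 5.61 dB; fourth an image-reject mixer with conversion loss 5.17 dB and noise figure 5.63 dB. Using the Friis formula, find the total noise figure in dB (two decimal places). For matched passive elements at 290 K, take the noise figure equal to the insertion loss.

Convert to linear (a loss of L dB is a gain of −L dB): F_i = 10^(NF_i/10), G_i = 10^(G_i,dB/10)
  Stage 1: F_1 = 10^(3.14/10) = 2.061, G_1 = 10^(−3.14/10) = 0.4853
  Stage 2: F_2 = 10^(2.10/10) = 1.622, G_2 = 10^(20.4/10) = 109.6
  Stage 3: F_3 = 10^(5.61/10) = 3.639, G_3 = 10^(−5.61/10) = 0.2748
  Stage 4: F_4 = 10^(5.63/10) = 3.656, G_4 = 10^(−5.17/10) = 0.3041
Friis cascade:
  F = 2.061 + (1.622 − 1)/0.4853 + (3.639 − 1)/53.21 + (3.656 − 1)/14.62 = 3.573
NF = 10 log₁₀(3.573) = 5.53 dB

5.53 dB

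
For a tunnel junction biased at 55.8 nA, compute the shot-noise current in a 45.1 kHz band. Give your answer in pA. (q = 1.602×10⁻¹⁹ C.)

I_n = √(2qI·B)
2qI·B = 2 × 1.602×10⁻¹⁹ × 5.58×10⁻⁸ × 4.51×10⁴ = 8.06×10⁻²² A²
I_n = √(8.06×10⁻²²) = 2.84×10⁻¹¹ A = 28.4 pA

28.4 pA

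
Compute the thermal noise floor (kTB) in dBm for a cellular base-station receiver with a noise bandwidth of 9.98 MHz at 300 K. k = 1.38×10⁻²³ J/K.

−103.8 dBm

P_n = kTB = 1.38×10⁻²³ × 300 × 9.98×10⁶ = 4.13×10⁻¹⁴ W
In dBm: 10 log₁₀(4.13×10⁻¹⁴ / 10⁻³) = −103.8 dBm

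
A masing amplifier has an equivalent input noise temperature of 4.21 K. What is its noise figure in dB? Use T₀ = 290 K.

0.063 dB

F = 1 + T_e/T₀ = 1 + 4.21/290 = 1.01452
NF = 10 log₁₀(1.01452) = 0.063 dB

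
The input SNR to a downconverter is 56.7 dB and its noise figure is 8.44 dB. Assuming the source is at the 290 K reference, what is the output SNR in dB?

48.26 dB

By definition F = SNR_in/SNR_out, so in dB: SNR_out = SNR_in − NF
SNR_out = 56.7 − 8.44 = 48.26 dB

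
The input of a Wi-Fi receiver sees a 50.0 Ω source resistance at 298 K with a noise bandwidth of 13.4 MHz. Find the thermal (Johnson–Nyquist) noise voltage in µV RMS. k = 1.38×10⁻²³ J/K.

3.32 µV

V_n = √(4kTRB)
4kTRB = 4 × 1.38×10⁻²³ × 298 × 5.00×10¹ × 1.34×10⁷ = 1.10×10⁻¹¹ V²
V_n = √(1.10×10⁻¹¹) = 3.32×10⁻⁶ V = 3.32 µV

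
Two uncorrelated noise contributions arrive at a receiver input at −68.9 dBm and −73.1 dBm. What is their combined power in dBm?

Convert to linear, add, convert back:
P₁ = 1.29×10⁻¹⁰ W, P₂ = 4.90×10⁻¹¹ W
P_tot = 1.78×10⁻¹⁰ W → 10 log₁₀(P_tot / 10⁻³) = −67.5 dBm

−67.5 dBm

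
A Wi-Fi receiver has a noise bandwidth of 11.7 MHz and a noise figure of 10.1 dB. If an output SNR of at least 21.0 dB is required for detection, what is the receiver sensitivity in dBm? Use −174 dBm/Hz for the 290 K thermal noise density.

−72.2 dBm

Sensitivity = −174 + 10 log₁₀(B) + NF + SNR_min
= −174 + 70.68 + 10.1 + 21.0
= −72.22 dBm → −72.2 dBm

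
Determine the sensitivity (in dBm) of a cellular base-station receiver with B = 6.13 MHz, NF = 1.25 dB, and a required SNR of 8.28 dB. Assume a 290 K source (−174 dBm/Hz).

Sensitivity = −174 + 10 log₁₀(B) + NF + SNR_min
= −174 + 67.87 + 1.25 + 8.28
= −96.60 dBm → −96.6 dBm

−96.6 dBm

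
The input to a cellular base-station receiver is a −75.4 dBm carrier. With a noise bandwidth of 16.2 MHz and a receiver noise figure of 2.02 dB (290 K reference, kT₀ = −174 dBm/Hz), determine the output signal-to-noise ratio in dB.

Noise floor: N = −174 + 10 log₁₀(B) + NF
10 log₁₀(1.62×10⁷) = 72.1 dB
N = −174 + 72.1 + 2.02 = −99.88 dBm
SNR = P_sig − N = −75.4 − (−99.88) = 24.48 dB → 24.5 dB

24.5 dB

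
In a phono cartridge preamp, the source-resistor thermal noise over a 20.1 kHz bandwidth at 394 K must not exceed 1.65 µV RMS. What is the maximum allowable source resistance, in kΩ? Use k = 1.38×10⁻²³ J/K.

6.23 kΩ

Johnson–Nyquist: V_n = √(4kTRB) ⇒ R = V_n² / (4kTB)
4kTB = 4 × 1.38×10⁻²³ × 394 × 2.01×10⁴ = 4.37×10⁻¹⁶
R = (1.65×10⁻⁶)² / 4.37×10⁻¹⁶ = 6.23×10³ Ω = 6.23 kΩ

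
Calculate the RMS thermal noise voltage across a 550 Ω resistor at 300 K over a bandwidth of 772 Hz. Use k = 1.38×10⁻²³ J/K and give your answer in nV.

V_n = √(4kTRB)
4kTRB = 4 × 1.38×10⁻²³ × 300 × 5.50×10² × 7.72×10² = 7.03×10⁻¹⁵ V²
V_n = √(7.03×10⁻¹⁵) = 8.39×10⁻⁸ V = 83.9 nV

83.9 nV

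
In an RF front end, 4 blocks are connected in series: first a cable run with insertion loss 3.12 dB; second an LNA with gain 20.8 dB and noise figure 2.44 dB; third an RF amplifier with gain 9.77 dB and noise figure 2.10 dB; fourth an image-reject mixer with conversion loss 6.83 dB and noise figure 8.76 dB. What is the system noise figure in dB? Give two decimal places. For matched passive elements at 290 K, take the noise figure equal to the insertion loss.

5.59 dB

Convert to linear (a loss of L dB is a gain of −L dB): F_i = 10^(NF_i/10), G_i = 10^(G_i,dB/10)
  Stage 1: F_1 = 10^(3.12/10) = 2.051, G_1 = 10^(−3.12/10) = 0.4875
  Stage 2: F_2 = 10^(2.44/10) = 1.754, G_2 = 10^(20.8/10) = 120.2
  Stage 3: F_3 = 10^(2.10/10) = 1.622, G_3 = 10^(9.77/10) = 9.484
  Stage 4: F_4 = 10^(8.76/10) = 7.516, G_4 = 10^(−6.83/10) = 0.2075
Friis cascade:
  F = 2.051 + (1.754 − 1)/0.4875 + (1.622 − 1)/58.61 + (7.516 − 1)/555.9 = 3.620
NF = 10 log₁₀(3.620) = 5.59 dB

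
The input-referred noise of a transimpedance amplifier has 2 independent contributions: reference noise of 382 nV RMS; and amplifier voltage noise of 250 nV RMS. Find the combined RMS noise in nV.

457 nV

Uncorrelated sources add in power (mean-square): V_tot = √(ΣV_i²)
V_tot = √[(3.82×10⁻⁷)² + (2.50×10⁻⁷)²] = 4.57×10⁻⁷ V = 457 nV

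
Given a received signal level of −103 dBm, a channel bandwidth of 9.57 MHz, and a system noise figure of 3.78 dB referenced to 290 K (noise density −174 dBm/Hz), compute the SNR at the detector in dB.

Noise floor: N = −174 + 10 log₁₀(B) + NF
10 log₁₀(9.57×10⁶) = 69.81 dB
N = −174 + 69.81 + 3.78 = −100.41 dBm
SNR = P_sig − N = −103 − (−100.41) = −2.59 dB → −2.6 dB

−2.6 dB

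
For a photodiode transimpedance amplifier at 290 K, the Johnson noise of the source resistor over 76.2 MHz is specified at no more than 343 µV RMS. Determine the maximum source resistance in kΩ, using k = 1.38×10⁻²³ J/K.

96.4 kΩ

Johnson–Nyquist: V_n = √(4kTRB) ⇒ R = V_n² / (4kTB)
4kTB = 4 × 1.38×10⁻²³ × 290 × 7.62×10⁷ = 1.22×10⁻¹²
R = (3.43×10⁻⁴)² / 1.22×10⁻¹² = 9.64×10⁴ Ω = 96.4 kΩ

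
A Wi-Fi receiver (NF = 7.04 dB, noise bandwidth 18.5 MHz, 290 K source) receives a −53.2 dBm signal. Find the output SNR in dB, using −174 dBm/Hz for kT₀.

Noise floor: N = −174 + 10 log₁₀(B) + NF
10 log₁₀(1.85×10⁷) = 72.67 dB
N = −174 + 72.67 + 7.04 = −94.29 dBm
SNR = P_sig − N = −53.2 − (−94.29) = 41.09 dB → 41.1 dB

41.1 dB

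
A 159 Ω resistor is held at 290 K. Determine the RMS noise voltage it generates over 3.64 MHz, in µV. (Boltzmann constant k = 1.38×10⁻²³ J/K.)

V_n = √(4kTRB)
4kTRB = 4 × 1.38×10⁻²³ × 290 × 1.59×10² × 3.64×10⁶ = 9.26×10⁻¹² V²
V_n = √(9.26×10⁻¹²) = 3.04×10⁻⁶ V = 3.04 µV

3.04 µV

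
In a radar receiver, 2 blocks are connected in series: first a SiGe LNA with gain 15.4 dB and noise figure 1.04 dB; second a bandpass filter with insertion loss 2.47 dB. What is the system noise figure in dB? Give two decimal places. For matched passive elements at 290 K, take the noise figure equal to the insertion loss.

1.11 dB

Convert to linear (a loss of L dB is a gain of −L dB): F_i = 10^(NF_i/10), G_i = 10^(G_i,dB/10)
  Stage 1: F_1 = 10^(1.04/10) = 1.271, G_1 = 10^(15.4/10) = 34.67
  Stage 2: F_2 = 10^(2.47/10) = 1.766, G_2 = 10^(−2.47/10) = 0.5662
Friis cascade:
  F = 1.271 + (1.766 − 1)/34.67 = 1.293
NF = 10 log₁₀(1.293) = 1.11 dB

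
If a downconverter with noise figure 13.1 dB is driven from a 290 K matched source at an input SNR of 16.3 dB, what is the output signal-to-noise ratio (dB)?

By definition F = SNR_in/SNR_out, so in dB: SNR_out = SNR_in − NF
SNR_out = 16.3 − 13.1 = 3.2 dB

3.2 dB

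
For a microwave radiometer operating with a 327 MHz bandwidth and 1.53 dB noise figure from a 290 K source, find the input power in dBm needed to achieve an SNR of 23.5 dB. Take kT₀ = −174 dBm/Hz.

−63.8 dBm

Sensitivity = −174 + 10 log₁₀(B) + NF + SNR_min
= −174 + 85.15 + 1.53 + 23.5
= −63.82 dBm → −63.8 dBm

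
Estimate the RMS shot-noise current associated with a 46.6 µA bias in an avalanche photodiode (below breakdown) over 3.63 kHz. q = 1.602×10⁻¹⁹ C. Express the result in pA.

233 pA

I_n = √(2qI·B)
2qI·B = 2 × 1.602×10⁻¹⁹ × 4.66×10⁻⁵ × 3.63×10³ = 5.42×10⁻²⁰ A²
I_n = √(5.42×10⁻²⁰) = 2.33×10⁻¹⁰ A = 233 pA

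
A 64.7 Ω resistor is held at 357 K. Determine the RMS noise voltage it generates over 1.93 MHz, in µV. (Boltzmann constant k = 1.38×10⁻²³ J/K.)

V_n = √(4kTRB)
4kTRB = 4 × 1.38×10⁻²³ × 357 × 6.47×10¹ × 1.93×10⁶ = 2.46×10⁻¹² V²
V_n = √(2.46×10⁻¹²) = 1.57×10⁻⁶ V = 1.57 µV

1.57 µV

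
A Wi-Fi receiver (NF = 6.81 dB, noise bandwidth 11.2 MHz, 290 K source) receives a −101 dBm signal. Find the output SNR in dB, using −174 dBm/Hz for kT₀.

Noise floor: N = −174 + 10 log₁₀(B) + NF
10 log₁₀(1.12×10⁷) = 70.49 dB
N = −174 + 70.49 + 6.81 = −96.70 dBm
SNR = P_sig − N = −101 − (−96.70) = −4.30 dB → −4.3 dB

−4.3 dB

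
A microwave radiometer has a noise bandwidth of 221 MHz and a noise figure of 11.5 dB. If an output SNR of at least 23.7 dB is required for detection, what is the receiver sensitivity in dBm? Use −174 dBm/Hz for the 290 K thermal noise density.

−55.4 dBm

Sensitivity = −174 + 10 log₁₀(B) + NF + SNR_min
= −174 + 83.44 + 11.5 + 23.7
= −55.36 dBm → −55.4 dBm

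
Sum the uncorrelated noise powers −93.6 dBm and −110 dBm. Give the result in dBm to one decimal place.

−93.5 dBm

Convert to linear, add, convert back:
P₁ = 4.37×10⁻¹³ W, P₂ = 1.00×10⁻¹⁴ W
P_tot = 4.47×10⁻¹³ W → 10 log₁₀(P_tot / 10⁻³) = −93.5 dBm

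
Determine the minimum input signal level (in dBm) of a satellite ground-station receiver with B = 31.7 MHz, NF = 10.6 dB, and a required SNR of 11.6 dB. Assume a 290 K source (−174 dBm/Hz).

Sensitivity = −174 + 10 log₁₀(B) + NF + SNR_min
= −174 + 75.01 + 10.6 + 11.6
= −76.79 dBm → −76.8 dBm

−76.8 dBm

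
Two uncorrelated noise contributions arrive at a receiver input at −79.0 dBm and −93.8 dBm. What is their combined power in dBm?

Convert to linear, add, convert back:
P₁ = 1.26×10⁻¹¹ W, P₂ = 4.17×10⁻¹³ W
P_tot = 1.30×10⁻¹¹ W → 10 log₁₀(P_tot / 10⁻³) = −78.9 dBm

−78.9 dBm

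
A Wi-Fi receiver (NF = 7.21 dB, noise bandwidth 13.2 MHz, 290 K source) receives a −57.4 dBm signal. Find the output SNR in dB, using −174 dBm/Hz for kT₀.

Noise floor: N = −174 + 10 log₁₀(B) + NF
10 log₁₀(1.32×10⁷) = 71.21 dB
N = −174 + 71.21 + 7.21 = −95.58 dBm
SNR = P_sig − N = −57.4 − (−95.58) = 38.18 dB → 38.2 dB

38.2 dB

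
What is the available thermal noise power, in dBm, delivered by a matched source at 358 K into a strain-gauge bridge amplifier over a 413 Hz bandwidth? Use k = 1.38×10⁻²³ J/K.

P_n = kTB = 1.38×10⁻²³ × 358 × 4.13×10² = 2.04×10⁻¹⁸ W
In dBm: 10 log₁₀(2.04×10⁻¹⁸ / 10⁻³) = −146.9 dBm

−146.9 dBm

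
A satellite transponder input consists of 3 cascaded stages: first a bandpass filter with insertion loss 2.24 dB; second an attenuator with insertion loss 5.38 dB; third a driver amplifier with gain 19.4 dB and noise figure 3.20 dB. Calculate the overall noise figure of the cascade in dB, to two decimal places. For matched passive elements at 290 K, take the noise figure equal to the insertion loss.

Convert to linear (a loss of L dB is a gain of −L dB): F_i = 10^(NF_i/10), G_i = 10^(G_i,dB/10)
  Stage 1: F_1 = 10^(2.24/10) = 1.675, G_1 = 10^(−2.24/10) = 0.5970
  Stage 2: F_2 = 10^(5.38/10) = 3.451, G_2 = 10^(−5.38/10) = 0.2897
  Stage 3: F_3 = 10^(3.20/10) = 2.089, G_3 = 10^(19.4/10) = 87.10
Friis cascade:
  F = 1.675 + (3.451 − 1)/0.5970 + (2.089 − 1)/0.1730 = 12.08
NF = 10 log₁₀(12.08) = 10.82 dB

10.82 dB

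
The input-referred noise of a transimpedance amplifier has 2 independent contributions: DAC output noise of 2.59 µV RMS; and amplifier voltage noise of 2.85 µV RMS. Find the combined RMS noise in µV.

3.85 µV

Uncorrelated sources add in power (mean-square): V_tot = √(ΣV_i²)
V_tot = √[(2.59×10⁻⁶)² + (2.85×10⁻⁶)²] = 3.85×10⁻⁶ V = 3.85 µV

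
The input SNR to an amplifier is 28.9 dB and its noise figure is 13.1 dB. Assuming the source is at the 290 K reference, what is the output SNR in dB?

By definition F = SNR_in/SNR_out, so in dB: SNR_out = SNR_in − NF
SNR_out = 28.9 − 13.1 = 15.8 dB

15.8 dB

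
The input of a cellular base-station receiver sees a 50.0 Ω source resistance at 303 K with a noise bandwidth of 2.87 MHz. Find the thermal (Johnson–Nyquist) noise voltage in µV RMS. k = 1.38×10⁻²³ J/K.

1.55 µV

V_n = √(4kTRB)
4kTRB = 4 × 1.38×10⁻²³ × 303 × 5.00×10¹ × 2.87×10⁶ = 2.40×10⁻¹² V²
V_n = √(2.40×10⁻¹²) = 1.55×10⁻⁶ V = 1.55 µV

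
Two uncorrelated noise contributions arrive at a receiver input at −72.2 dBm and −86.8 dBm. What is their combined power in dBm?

Convert to linear, add, convert back:
P₁ = 6.03×10⁻¹¹ W, P₂ = 2.09×10⁻¹² W
P_tot = 6.23×10⁻¹¹ W → 10 log₁₀(P_tot / 10⁻³) = −72.1 dBm

−72.1 dBm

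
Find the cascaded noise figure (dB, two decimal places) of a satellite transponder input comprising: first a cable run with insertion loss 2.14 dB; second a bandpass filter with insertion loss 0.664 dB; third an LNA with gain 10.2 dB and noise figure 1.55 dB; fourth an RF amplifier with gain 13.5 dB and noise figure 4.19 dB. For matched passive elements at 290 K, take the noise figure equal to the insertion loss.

Convert to linear (a loss of L dB is a gain of −L dB): F_i = 10^(NF_i/10), G_i = 10^(G_i,dB/10)
  Stage 1: F_1 = 10^(2.14/10) = 1.637, G_1 = 10^(−2.14/10) = 0.6109
  Stage 2: F_2 = 10^(0.664/10) = 1.165, G_2 = 10^(−0.664/10) = 0.8582
  Stage 3: F_3 = 10^(1.55/10) = 1.429, G_3 = 10^(10.2/10) = 10.47
  Stage 4: F_4 = 10^(4.19/10) = 2.624, G_4 = 10^(13.5/10) = 22.39
Friis cascade:
  F = 1.637 + (1.165 − 1)/0.6109 + (1.429 − 1)/0.5243 + (2.624 − 1)/5.490 = 3.021
NF = 10 log₁₀(3.021) = 4.80 dB

4.80 dB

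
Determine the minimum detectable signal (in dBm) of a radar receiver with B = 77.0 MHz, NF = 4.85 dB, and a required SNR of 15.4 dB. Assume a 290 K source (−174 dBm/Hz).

Sensitivity = −174 + 10 log₁₀(B) + NF + SNR_min
= −174 + 78.86 + 4.85 + 15.4
= −74.89 dBm → −74.9 dBm

−74.9 dBm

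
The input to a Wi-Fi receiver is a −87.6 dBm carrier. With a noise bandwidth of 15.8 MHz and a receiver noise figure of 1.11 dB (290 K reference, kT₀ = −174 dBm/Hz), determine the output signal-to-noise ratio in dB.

13.3 dB

Noise floor: N = −174 + 10 log₁₀(B) + NF
10 log₁₀(1.58×10⁷) = 71.99 dB
N = −174 + 71.99 + 1.11 = −100.90 dBm
SNR = P_sig − N = −87.6 − (−100.90) = 13.30 dB → 13.3 dB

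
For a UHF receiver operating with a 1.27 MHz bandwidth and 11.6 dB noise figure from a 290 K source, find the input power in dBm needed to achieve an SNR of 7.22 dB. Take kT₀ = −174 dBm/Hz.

−94.1 dBm

Sensitivity = −174 + 10 log₁₀(B) + NF + SNR_min
= −174 + 61.04 + 11.6 + 7.22
= −94.14 dBm → −94.1 dBm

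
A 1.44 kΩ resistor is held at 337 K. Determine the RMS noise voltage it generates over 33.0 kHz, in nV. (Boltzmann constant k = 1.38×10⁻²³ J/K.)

940 nV

V_n = √(4kTRB)
4kTRB = 4 × 1.38×10⁻²³ × 337 × 1.44×10³ × 3.30×10⁴ = 8.84×10⁻¹³ V²
V_n = √(8.84×10⁻¹³) = 9.40×10⁻⁷ V = 940 nV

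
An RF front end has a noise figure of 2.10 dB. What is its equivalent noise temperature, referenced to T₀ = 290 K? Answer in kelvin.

F = 10^(2.10/10) = 1.62181
T_e = (F − 1)·T₀ = (1.62181 − 1) × 290 = 180 K

180 K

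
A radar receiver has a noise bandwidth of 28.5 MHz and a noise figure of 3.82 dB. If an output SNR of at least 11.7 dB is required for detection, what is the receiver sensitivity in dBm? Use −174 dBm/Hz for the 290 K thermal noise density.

Sensitivity = −174 + 10 log₁₀(B) + NF + SNR_min
= −174 + 74.55 + 3.82 + 11.7
= −83.93 dBm → −83.9 dBm

−83.9 dBm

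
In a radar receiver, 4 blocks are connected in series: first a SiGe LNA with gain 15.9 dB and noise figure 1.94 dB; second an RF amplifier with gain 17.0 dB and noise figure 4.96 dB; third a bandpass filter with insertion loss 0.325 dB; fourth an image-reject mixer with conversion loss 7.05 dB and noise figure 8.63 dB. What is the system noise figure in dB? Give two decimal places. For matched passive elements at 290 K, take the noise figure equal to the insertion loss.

2.10 dB

Convert to linear (a loss of L dB is a gain of −L dB): F_i = 10^(NF_i/10), G_i = 10^(G_i,dB/10)
  Stage 1: F_1 = 10^(1.94/10) = 1.563, G_1 = 10^(15.9/10) = 38.90
  Stage 2: F_2 = 10^(4.96/10) = 3.133, G_2 = 10^(17.0/10) = 50.12
  Stage 3: F_3 = 10^(0.325/10) = 1.078, G_3 = 10^(−0.325/10) = 0.9279
  Stage 4: F_4 = 10^(8.63/10) = 7.295, G_4 = 10^(−7.05/10) = 0.1972
Friis cascade:
  F = 1.563 + (3.133 − 1)/38.90 + (1.078 − 1)/1950 + (7.295 − 1)/1809 = 1.622
NF = 10 log₁₀(1.622) = 2.10 dB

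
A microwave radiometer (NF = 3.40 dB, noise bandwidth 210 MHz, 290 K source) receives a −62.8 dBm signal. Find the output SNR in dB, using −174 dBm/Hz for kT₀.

24.6 dB

Noise floor: N = −174 + 10 log₁₀(B) + NF
10 log₁₀(2.10×10⁸) = 83.22 dB
N = −174 + 83.22 + 3.40 = −87.38 dBm
SNR = P_sig − N = −62.8 − (−87.38) = 24.58 dB → 24.6 dB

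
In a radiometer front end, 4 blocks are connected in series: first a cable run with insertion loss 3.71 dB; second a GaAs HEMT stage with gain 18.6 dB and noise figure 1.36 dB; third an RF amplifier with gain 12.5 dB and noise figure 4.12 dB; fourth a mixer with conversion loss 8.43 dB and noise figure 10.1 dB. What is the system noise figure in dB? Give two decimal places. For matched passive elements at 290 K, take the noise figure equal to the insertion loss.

5.16 dB

Convert to linear (a loss of L dB is a gain of −L dB): F_i = 10^(NF_i/10), G_i = 10^(G_i,dB/10)
  Stage 1: F_1 = 10^(3.71/10) = 2.350, G_1 = 10^(−3.71/10) = 0.4256
  Stage 2: F_2 = 10^(1.36/10) = 1.368, G_2 = 10^(18.6/10) = 72.44
  Stage 3: F_3 = 10^(4.12/10) = 2.582, G_3 = 10^(12.5/10) = 17.78
  Stage 4: F_4 = 10^(10.1/10) = 10.23, G_4 = 10^(−8.43/10) = 0.1435
Friis cascade:
  F = 2.350 + (1.368 − 1)/0.4256 + (2.582 − 1)/30.83 + (10.23 − 1)/548.3 = 3.282
NF = 10 log₁₀(3.282) = 5.16 dB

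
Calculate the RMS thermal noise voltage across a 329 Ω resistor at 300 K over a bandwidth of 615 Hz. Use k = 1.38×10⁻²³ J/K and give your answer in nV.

57.9 nV

V_n = √(4kTRB)
4kTRB = 4 × 1.38×10⁻²³ × 300 × 3.29×10² × 6.15×10² = 3.35×10⁻¹⁵ V²
V_n = √(3.35×10⁻¹⁵) = 5.79×10⁻⁸ V = 57.9 nV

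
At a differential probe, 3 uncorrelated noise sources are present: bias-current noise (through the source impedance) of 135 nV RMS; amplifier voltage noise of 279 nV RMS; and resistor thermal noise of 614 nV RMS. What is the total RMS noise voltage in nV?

688 nV

Uncorrelated sources add in power (mean-square): V_tot = √(ΣV_i²)
V_tot = √[(1.35×10⁻⁷)² + (2.79×10⁻⁷)² + (6.14×10⁻⁷)²] = 6.88×10⁻⁷ V = 688 nV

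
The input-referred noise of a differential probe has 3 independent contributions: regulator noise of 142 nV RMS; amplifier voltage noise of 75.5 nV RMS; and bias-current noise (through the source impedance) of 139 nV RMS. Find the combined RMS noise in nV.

213 nV

Uncorrelated sources add in power (mean-square): V_tot = √(ΣV_i²)
V_tot = √[(1.42×10⁻⁷)² + (7.55×10⁻⁸)² + (1.39×10⁻⁷)²] = 2.13×10⁻⁷ V = 213 nV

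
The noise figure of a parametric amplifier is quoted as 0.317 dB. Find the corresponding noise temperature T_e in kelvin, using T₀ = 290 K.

22.0 K

F = 10^(0.317/10) = 1.07572
T_e = (F − 1)·T₀ = (1.07572 − 1) × 290 = 22.0 K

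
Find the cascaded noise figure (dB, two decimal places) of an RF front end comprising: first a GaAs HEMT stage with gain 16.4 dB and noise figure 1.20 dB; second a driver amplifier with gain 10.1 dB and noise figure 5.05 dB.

Convert to linear (a loss of L dB is a gain of −L dB): F_i = 10^(NF_i/10), G_i = 10^(G_i,dB/10)
  Stage 1: F_1 = 10^(1.20/10) = 1.318, G_1 = 10^(16.4/10) = 43.65
  Stage 2: F_2 = 10^(5.05/10) = 3.199, G_2 = 10^(10.1/10) = 10.23
Friis cascade:
  F = 1.318 + (3.199 − 1)/43.65 = 1.369
NF = 10 log₁₀(1.369) = 1.36 dB

1.36 dB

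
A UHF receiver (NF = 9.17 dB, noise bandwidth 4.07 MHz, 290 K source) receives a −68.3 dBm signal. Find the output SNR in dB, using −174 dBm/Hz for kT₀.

Noise floor: N = −174 + 10 log₁₀(B) + NF
10 log₁₀(4.07×10⁶) = 66.1 dB
N = −174 + 66.1 + 9.17 = −98.73 dBm
SNR = P_sig − N = −68.3 − (−98.73) = 30.43 dB → 30.4 dB

30.4 dB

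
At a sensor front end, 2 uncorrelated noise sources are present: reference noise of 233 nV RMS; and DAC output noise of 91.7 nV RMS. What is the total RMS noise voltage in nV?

Uncorrelated sources add in power (mean-square): V_tot = √(ΣV_i²)
V_tot = √[(2.33×10⁻⁷)² + (9.17×10⁻⁸)²] = 2.50×10⁻⁷ V = 250 nV

250 nV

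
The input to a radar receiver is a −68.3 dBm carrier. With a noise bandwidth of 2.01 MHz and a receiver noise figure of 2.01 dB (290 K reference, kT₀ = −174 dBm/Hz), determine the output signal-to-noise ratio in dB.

40.7 dB

Noise floor: N = −174 + 10 log₁₀(B) + NF
10 log₁₀(2.01×10⁶) = 63.03 dB
N = −174 + 63.03 + 2.01 = −108.96 dBm
SNR = P_sig − N = −68.3 − (−108.96) = 40.66 dB → 40.7 dB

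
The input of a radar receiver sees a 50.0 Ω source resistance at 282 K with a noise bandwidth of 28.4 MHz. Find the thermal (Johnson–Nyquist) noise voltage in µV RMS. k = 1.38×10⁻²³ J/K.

V_n = √(4kTRB)
4kTRB = 4 × 1.38×10⁻²³ × 282 × 5.00×10¹ × 2.84×10⁷ = 2.21×10⁻¹¹ V²
V_n = √(2.21×10⁻¹¹) = 4.70×10⁻⁶ V = 4.70 µV

4.70 µV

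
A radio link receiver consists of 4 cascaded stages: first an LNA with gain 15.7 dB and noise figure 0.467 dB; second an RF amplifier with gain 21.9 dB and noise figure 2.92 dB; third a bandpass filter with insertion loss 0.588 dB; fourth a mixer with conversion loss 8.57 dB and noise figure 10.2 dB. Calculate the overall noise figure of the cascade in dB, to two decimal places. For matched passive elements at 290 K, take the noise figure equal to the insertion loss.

0.57 dB

Convert to linear (a loss of L dB is a gain of −L dB): F_i = 10^(NF_i/10), G_i = 10^(G_i,dB/10)
  Stage 1: F_1 = 10^(0.467/10) = 1.114, G_1 = 10^(15.7/10) = 37.15
  Stage 2: F_2 = 10^(2.92/10) = 1.959, G_2 = 10^(21.9/10) = 154.9
  Stage 3: F_3 = 10^(0.588/10) = 1.145, G_3 = 10^(−0.588/10) = 0.8734
  Stage 4: F_4 = 10^(10.2/10) = 10.47, G_4 = 10^(−8.57/10) = 0.1390
Friis cascade:
  F = 1.114 + (1.959 − 1)/37.15 + (1.145 − 1)/5754 + (10.47 − 1)/5026 = 1.141
NF = 10 log₁₀(1.141) = 0.57 dB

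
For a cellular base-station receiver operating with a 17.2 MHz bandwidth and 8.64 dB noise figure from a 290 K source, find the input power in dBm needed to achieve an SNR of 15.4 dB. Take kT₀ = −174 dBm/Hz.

−77.6 dBm

Sensitivity = −174 + 10 log₁₀(B) + NF + SNR_min
= −174 + 72.36 + 8.64 + 15.4
= −77.60 dBm → −77.6 dBm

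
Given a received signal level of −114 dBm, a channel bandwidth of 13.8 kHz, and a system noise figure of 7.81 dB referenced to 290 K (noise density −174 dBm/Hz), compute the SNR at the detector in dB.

Noise floor: N = −174 + 10 log₁₀(B) + NF
10 log₁₀(1.38×10⁴) = 41.4 dB
N = −174 + 41.4 + 7.81 = −124.79 dBm
SNR = P_sig − N = −114 − (−124.79) = 10.79 dB → 10.8 dB

10.8 dB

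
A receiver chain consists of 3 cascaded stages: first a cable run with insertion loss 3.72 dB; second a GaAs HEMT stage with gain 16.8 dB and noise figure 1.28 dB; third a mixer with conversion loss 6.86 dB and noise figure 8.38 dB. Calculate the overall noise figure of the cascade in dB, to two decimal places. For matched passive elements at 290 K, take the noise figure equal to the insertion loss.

5.38 dB

Convert to linear (a loss of L dB is a gain of −L dB): F_i = 10^(NF_i/10), G_i = 10^(G_i,dB/10)
  Stage 1: F_1 = 10^(3.72/10) = 2.355, G_1 = 10^(−3.72/10) = 0.4246
  Stage 2: F_2 = 10^(1.28/10) = 1.343, G_2 = 10^(16.8/10) = 47.86
  Stage 3: F_3 = 10^(8.38/10) = 6.887, G_3 = 10^(−6.86/10) = 0.2061
Friis cascade:
  F = 2.355 + (1.343 − 1)/0.4246 + (6.887 − 1)/20.32 = 3.452
NF = 10 log₁₀(3.452) = 5.38 dB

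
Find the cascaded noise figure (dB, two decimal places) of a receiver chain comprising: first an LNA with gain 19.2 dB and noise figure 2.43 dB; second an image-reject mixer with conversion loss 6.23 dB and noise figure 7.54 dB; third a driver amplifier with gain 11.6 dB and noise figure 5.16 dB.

Convert to linear (a loss of L dB is a gain of −L dB): F_i = 10^(NF_i/10), G_i = 10^(G_i,dB/10)
  Stage 1: F_1 = 10^(2.43/10) = 1.750, G_1 = 10^(19.2/10) = 83.18
  Stage 2: F_2 = 10^(7.54/10) = 5.675, G_2 = 10^(−6.23/10) = 0.2382
  Stage 3: F_3 = 10^(5.16/10) = 3.281, G_3 = 10^(11.6/10) = 14.45
Friis cascade:
  F = 1.750 + (5.675 − 1)/83.18 + (3.281 − 1)/19.82 = 1.921
NF = 10 log₁₀(1.921) = 2.84 dB

2.84 dB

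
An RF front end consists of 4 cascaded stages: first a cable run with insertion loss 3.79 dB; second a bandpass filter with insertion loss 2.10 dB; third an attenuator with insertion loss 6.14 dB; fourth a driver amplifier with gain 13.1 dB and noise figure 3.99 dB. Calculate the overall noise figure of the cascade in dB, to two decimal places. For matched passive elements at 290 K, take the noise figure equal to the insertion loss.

16.02 dB

Convert to linear (a loss of L dB is a gain of −L dB): F_i = 10^(NF_i/10), G_i = 10^(G_i,dB/10)
  Stage 1: F_1 = 10^(3.79/10) = 2.393, G_1 = 10^(−3.79/10) = 0.4178
  Stage 2: F_2 = 10^(2.10/10) = 1.622, G_2 = 10^(−2.10/10) = 0.6166
  Stage 3: F_3 = 10^(6.14/10) = 4.111, G_3 = 10^(−6.14/10) = 0.2432
  Stage 4: F_4 = 10^(3.99/10) = 2.506, G_4 = 10^(13.1/10) = 20.42
Friis cascade:
  F = 2.393 + (1.622 − 1)/0.4178 + (4.111 − 1)/0.2576 + (2.506 − 1)/0.06266 = 39.99
NF = 10 log₁₀(39.99) = 16.02 dB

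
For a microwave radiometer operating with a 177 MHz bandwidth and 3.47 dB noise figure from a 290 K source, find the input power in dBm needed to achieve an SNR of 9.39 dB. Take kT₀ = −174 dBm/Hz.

−78.7 dBm

Sensitivity = −174 + 10 log₁₀(B) + NF + SNR_min
= −174 + 82.48 + 3.47 + 9.39
= −78.66 dBm → −78.7 dBm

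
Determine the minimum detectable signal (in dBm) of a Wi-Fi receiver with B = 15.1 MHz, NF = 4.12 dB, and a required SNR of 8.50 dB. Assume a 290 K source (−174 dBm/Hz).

Sensitivity = −174 + 10 log₁₀(B) + NF + SNR_min
= −174 + 71.79 + 4.12 + 8.50
= −89.59 dBm → −89.6 dBm

−89.6 dBm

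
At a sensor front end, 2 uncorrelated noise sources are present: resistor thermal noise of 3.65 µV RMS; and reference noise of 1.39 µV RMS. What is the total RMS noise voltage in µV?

Uncorrelated sources add in power (mean-square): V_tot = √(ΣV_i²)
V_tot = √[(3.65×10⁻⁶)² + (1.39×10⁻⁶)²] = 3.91×10⁻⁶ V = 3.91 µV

3.91 µV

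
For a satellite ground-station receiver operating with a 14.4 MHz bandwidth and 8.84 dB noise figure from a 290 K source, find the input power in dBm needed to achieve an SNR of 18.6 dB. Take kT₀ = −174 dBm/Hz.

Sensitivity = −174 + 10 log₁₀(B) + NF + SNR_min
= −174 + 71.58 + 8.84 + 18.6
= −74.98 dBm → −75.0 dBm

−75.0 dBm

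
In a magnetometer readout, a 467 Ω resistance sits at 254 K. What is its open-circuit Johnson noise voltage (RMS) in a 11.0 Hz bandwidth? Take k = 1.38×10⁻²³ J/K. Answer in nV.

8.49 nV

V_n = √(4kTRB)
4kTRB = 4 × 1.38×10⁻²³ × 254 × 4.67×10² × 1.10×10¹ = 7.20×10⁻¹⁷ V²
V_n = √(7.20×10⁻¹⁷) = 8.49×10⁻⁹ V = 8.49 nV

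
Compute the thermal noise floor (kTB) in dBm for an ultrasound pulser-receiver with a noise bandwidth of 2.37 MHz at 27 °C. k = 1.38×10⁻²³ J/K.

T = 27 °C + 273.15 = 300.15 K
P_n = kTB = 1.38×10⁻²³ × 300.15 × 2.37×10⁶ = 9.82×10⁻¹⁵ W
In dBm: 10 log₁₀(9.82×10⁻¹⁵ / 10⁻³) = −110.1 dBm

−110.1 dBm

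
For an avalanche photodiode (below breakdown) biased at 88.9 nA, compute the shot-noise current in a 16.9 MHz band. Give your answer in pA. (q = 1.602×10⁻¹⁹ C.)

694 pA

I_n = √(2qI·B)
2qI·B = 2 × 1.602×10⁻¹⁹ × 8.89×10⁻⁸ × 1.69×10⁷ = 4.81×10⁻¹⁹ A²
I_n = √(4.81×10⁻¹⁹) = 6.94×10⁻¹⁰ A = 694 pA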